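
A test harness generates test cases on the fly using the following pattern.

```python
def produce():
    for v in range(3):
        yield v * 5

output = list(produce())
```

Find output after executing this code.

Step 1: For each v in range(3), yield v * 5:
  v=0: yield 0 * 5 = 0
  v=1: yield 1 * 5 = 5
  v=2: yield 2 * 5 = 10
Therefore output = [0, 5, 10].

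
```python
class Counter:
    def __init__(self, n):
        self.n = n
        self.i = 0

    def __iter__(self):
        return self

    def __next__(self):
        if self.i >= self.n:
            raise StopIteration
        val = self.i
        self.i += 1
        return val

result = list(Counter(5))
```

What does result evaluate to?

Step 1: Counter(5) creates an iterator counting 0 to 4.
Step 2: list() consumes all values: [0, 1, 2, 3, 4].
Therefore result = [0, 1, 2, 3, 4].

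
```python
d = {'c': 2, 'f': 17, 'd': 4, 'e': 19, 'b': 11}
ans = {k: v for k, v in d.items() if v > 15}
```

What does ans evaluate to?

Step 1: Filter items where value > 15:
  'c': 2 <= 15: removed
  'f': 17 > 15: kept
  'd': 4 <= 15: removed
  'e': 19 > 15: kept
  'b': 11 <= 15: removed
Therefore ans = {'f': 17, 'e': 19}.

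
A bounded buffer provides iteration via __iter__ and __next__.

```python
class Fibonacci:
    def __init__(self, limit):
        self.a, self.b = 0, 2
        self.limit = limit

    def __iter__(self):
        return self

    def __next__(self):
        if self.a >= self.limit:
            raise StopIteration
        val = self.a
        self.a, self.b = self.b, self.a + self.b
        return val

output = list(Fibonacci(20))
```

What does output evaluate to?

Step 1: Fibonacci-like sequence (a=0, b=2) until >= 20:
  Yield 0, then a,b = 2,2
  Yield 2, then a,b = 2,4
  Yield 2, then a,b = 4,6
  Yield 4, then a,b = 6,10
  Yield 6, then a,b = 10,16
  Yield 10, then a,b = 16,26
  Yield 16, then a,b = 26,42
Step 2: 26 >= 20, stop.
Therefore output = [0, 2, 2, 4, 6, 10, 16].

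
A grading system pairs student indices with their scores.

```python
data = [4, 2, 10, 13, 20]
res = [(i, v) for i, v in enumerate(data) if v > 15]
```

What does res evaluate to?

Step 1: Filter enumerate([4, 2, 10, 13, 20]) keeping v > 15:
  (0, 4): 4 <= 15, excluded
  (1, 2): 2 <= 15, excluded
  (2, 10): 10 <= 15, excluded
  (3, 13): 13 <= 15, excluded
  (4, 20): 20 > 15, included
Therefore res = [(4, 20)].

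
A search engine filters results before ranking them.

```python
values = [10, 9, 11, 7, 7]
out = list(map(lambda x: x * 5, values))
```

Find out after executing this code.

Step 1: Apply lambda x: x * 5 to each element:
  10 -> 50
  9 -> 45
  11 -> 55
  7 -> 35
  7 -> 35
Therefore out = [50, 45, 55, 35, 35].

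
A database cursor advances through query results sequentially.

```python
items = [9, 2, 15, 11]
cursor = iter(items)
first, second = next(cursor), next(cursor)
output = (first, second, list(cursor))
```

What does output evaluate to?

Step 1: Create iterator over [9, 2, 15, 11].
Step 2: first = 9, second = 2.
Step 3: Remaining elements: [15, 11].
Therefore output = (9, 2, [15, 11]).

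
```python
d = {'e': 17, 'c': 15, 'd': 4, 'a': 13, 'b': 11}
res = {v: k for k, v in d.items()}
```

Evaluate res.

Step 1: Invert dict (swap keys and values):
  'e': 17 -> 17: 'e'
  'c': 15 -> 15: 'c'
  'd': 4 -> 4: 'd'
  'a': 13 -> 13: 'a'
  'b': 11 -> 11: 'b'
Therefore res = {17: 'e', 15: 'c', 4: 'd', 13: 'a', 11: 'b'}.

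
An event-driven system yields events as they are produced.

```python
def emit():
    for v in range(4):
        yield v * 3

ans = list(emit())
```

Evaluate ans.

Step 1: For each v in range(4), yield v * 3:
  v=0: yield 0 * 3 = 0
  v=1: yield 1 * 3 = 3
  v=2: yield 2 * 3 = 6
  v=3: yield 3 * 3 = 9
Therefore ans = [0, 3, 6, 9].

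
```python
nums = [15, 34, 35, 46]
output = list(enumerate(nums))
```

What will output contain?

Step 1: enumerate pairs each element with its index:
  (0, 15)
  (1, 34)
  (2, 35)
  (3, 46)
Therefore output = [(0, 15), (1, 34), (2, 35), (3, 46)].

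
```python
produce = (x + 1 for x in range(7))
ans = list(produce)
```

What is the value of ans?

Step 1: For each x in range(7), compute x+1:
  x=0: 0+1 = 1
  x=1: 1+1 = 2
  x=2: 2+1 = 3
  x=3: 3+1 = 4
  x=4: 4+1 = 5
  x=5: 5+1 = 6
  x=6: 6+1 = 7
Therefore ans = [1, 2, 3, 4, 5, 6, 7].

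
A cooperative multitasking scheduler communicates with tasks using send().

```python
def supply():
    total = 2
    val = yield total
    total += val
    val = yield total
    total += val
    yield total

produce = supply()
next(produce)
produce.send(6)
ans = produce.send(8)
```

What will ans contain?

Step 1: next() -> yield total=2.
Step 2: send(6) -> val=6, total = 2+6 = 8, yield 8.
Step 3: send(8) -> val=8, total = 8+8 = 16, yield 16.
Therefore ans = 16.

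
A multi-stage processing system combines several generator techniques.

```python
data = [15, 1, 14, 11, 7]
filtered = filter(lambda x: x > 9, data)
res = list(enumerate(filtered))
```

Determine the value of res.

Step 1: Filter [15, 1, 14, 11, 7] for > 9: [15, 14, 11].
Step 2: enumerate re-indexes from 0: [(0, 15), (1, 14), (2, 11)].
Therefore res = [(0, 15), (1, 14), (2, 11)].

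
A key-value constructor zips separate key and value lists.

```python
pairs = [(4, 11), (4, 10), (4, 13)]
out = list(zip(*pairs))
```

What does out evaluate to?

Step 1: zip(*pairs) transposes: unzips [(4, 11), (4, 10), (4, 13)] into separate sequences.
Step 2: First elements: (4, 4, 4), second elements: (11, 10, 13).
Therefore out = [(4, 4, 4), (11, 10, 13)].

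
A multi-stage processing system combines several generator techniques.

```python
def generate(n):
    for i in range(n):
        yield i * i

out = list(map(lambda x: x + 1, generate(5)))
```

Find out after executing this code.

Step 1: generate(5) yields squares: [0, 1, 4, 9, 16].
Step 2: map adds 1 to each: [1, 2, 5, 10, 17].
Therefore out = [1, 2, 5, 10, 17].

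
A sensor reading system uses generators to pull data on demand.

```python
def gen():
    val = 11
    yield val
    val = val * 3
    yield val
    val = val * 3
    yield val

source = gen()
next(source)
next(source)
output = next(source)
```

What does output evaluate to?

Step 1: Trace through generator execution:
  Yield 1: val starts at 11, yield 11
  Yield 2: val = 11 * 3 = 33, yield 33
  Yield 3: val = 33 * 3 = 99, yield 99
Step 2: First next() gets 11, second next() gets the second value, third next() yields 99.
Therefore output = 99.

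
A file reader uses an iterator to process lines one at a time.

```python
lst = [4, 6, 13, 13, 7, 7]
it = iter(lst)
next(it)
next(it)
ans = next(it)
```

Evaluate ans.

Step 1: Create iterator over [4, 6, 13, 13, 7, 7].
Step 2: next() consumes 4.
Step 3: next() consumes 6.
Step 4: next() returns 13.
Therefore ans = 13.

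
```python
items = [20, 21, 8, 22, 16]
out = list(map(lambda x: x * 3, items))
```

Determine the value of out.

Step 1: Apply lambda x: x * 3 to each element:
  20 -> 60
  21 -> 63
  8 -> 24
  22 -> 66
  16 -> 48
Therefore out = [60, 63, 24, 66, 48].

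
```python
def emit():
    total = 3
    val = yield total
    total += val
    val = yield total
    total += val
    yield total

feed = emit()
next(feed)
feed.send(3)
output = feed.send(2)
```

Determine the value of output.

Step 1: next() -> yield total=3.
Step 2: send(3) -> val=3, total = 3+3 = 6, yield 6.
Step 3: send(2) -> val=2, total = 6+2 = 8, yield 8.
Therefore output = 8.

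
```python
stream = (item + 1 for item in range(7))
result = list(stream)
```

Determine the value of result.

Step 1: For each item in range(7), compute item+1:
  item=0: 0+1 = 1
  item=1: 1+1 = 2
  item=2: 2+1 = 3
  item=3: 3+1 = 4
  item=4: 4+1 = 5
  item=5: 5+1 = 6
  item=6: 6+1 = 7
Therefore result = [1, 2, 3, 4, 5, 6, 7].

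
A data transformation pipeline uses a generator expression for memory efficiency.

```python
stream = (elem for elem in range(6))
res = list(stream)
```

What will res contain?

Step 1: Generator expression iterates range(6): [0, 1, 2, 3, 4, 5].
Step 2: list() collects all values.
Therefore res = [0, 1, 2, 3, 4, 5].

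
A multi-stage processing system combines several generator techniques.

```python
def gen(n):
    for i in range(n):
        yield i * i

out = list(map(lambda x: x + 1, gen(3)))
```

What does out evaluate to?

Step 1: gen(3) yields squares: [0, 1, 4].
Step 2: map adds 1 to each: [1, 2, 5].
Therefore out = [1, 2, 5].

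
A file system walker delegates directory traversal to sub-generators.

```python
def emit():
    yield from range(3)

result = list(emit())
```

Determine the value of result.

Step 1: yield from delegates to the iterable, yielding each element.
Step 2: Collected values: [0, 1, 2].
Therefore result = [0, 1, 2].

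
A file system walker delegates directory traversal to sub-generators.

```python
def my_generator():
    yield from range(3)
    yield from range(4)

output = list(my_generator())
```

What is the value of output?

Step 1: Trace yields in order:
  yield 0
  yield 1
  yield 2
  yield 0
  yield 1
  yield 2
  yield 3
Therefore output = [0, 1, 2, 0, 1, 2, 3].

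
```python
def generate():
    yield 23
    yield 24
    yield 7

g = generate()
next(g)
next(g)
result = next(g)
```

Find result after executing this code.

Step 1: generate() creates a generator.
Step 2: next(g) yields 23 (consumed and discarded).
Step 3: next(g) yields 24 (consumed and discarded).
Step 4: next(g) yields 7, assigned to result.
Therefore result = 7.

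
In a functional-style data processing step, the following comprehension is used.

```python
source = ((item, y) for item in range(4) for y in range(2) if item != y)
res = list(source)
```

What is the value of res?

Step 1: Nested generator over range(4) x range(2) where item != y:
  (0, 0): excluded (item == y)
  (0, 1): included
  (1, 0): included
  (1, 1): excluded (item == y)
  (2, 0): included
  (2, 1): included
  (3, 0): included
  (3, 1): included
Therefore res = [(0, 1), (1, 0), (2, 0), (2, 1), (3, 0), (3, 1)].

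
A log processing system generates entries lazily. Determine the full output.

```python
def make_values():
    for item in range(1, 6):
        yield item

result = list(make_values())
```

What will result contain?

Step 1: The generator yields each value from range(1, 6).
Step 2: list() consumes all yields: [1, 2, 3, 4, 5].
Therefore result = [1, 2, 3, 4, 5].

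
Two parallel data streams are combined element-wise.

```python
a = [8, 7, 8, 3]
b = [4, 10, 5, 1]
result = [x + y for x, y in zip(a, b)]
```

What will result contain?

Step 1: Add corresponding elements:
  8 + 4 = 12
  7 + 10 = 17
  8 + 5 = 13
  3 + 1 = 4
Therefore result = [12, 17, 13, 4].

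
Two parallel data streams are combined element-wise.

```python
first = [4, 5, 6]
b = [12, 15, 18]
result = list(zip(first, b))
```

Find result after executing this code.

Step 1: zip pairs elements at same index:
  Index 0: (4, 12)
  Index 1: (5, 15)
  Index 2: (6, 18)
Therefore result = [(4, 12), (5, 15), (6, 18)].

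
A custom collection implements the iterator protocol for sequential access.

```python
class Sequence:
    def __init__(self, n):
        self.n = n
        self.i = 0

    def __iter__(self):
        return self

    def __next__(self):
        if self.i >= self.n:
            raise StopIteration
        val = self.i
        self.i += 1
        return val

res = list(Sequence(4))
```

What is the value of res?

Step 1: Sequence(4) creates an iterator counting 0 to 3.
Step 2: list() consumes all values: [0, 1, 2, 3].
Therefore res = [0, 1, 2, 3].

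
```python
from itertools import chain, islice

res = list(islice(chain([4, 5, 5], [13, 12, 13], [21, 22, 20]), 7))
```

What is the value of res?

Step 1: chain([4, 5, 5], [13, 12, 13], [21, 22, 20]) = [4, 5, 5, 13, 12, 13, 21, 22, 20].
Step 2: islice takes first 7 elements: [4, 5, 5, 13, 12, 13, 21].
Therefore res = [4, 5, 5, 13, 12, 13, 21].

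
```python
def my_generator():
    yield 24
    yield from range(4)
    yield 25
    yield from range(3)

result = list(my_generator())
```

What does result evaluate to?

Step 1: Trace yields in order:
  yield 24
  yield 0
  yield 1
  yield 2
  yield 3
  yield 25
  yield 0
  yield 1
  yield 2
Therefore result = [24, 0, 1, 2, 3, 25, 0, 1, 2].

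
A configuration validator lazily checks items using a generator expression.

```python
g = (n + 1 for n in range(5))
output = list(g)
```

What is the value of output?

Step 1: For each n in range(5), compute n+1:
  n=0: 0+1 = 1
  n=1: 1+1 = 2
  n=2: 2+1 = 3
  n=3: 3+1 = 4
  n=4: 4+1 = 5
Therefore output = [1, 2, 3, 4, 5].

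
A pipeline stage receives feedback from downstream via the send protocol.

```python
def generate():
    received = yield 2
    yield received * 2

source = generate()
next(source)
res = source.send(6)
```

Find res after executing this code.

Step 1: next(source) advances to first yield, producing 2.
Step 2: send(6) resumes, received = 6.
Step 3: yield received * 2 = 6 * 2 = 12.
Therefore res = 12.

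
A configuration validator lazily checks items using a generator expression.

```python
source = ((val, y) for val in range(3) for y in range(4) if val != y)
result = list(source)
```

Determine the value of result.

Step 1: Nested generator over range(3) x range(4) where val != y:
  (0, 0): excluded (val == y)
  (0, 1): included
  (0, 2): included
  (0, 3): included
  (1, 0): included
  (1, 1): excluded (val == y)
  (1, 2): included
  (1, 3): included
  (2, 0): included
  (2, 1): included
  (2, 2): excluded (val == y)
  (2, 3): included
Therefore result = [(0, 1), (0, 2), (0, 3), (1, 0), (1, 2), (1, 3), (2, 0), (2, 1), (2, 3)].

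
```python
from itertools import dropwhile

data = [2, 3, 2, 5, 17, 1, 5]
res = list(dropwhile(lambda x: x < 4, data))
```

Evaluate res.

Step 1: dropwhile drops elements while < 4:
  2 < 4: dropped
  3 < 4: dropped
  2 < 4: dropped
  5: kept (dropping stopped)
Step 2: Remaining elements kept regardless of condition.
Therefore res = [5, 17, 1, 5].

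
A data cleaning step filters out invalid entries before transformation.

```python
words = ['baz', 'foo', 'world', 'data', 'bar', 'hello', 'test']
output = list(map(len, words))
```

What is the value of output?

Step 1: Map len() to each word:
  'baz' -> 3
  'foo' -> 3
  'world' -> 5
  'data' -> 4
  'bar' -> 3
  'hello' -> 5
  'test' -> 4
Therefore output = [3, 3, 5, 4, 3, 5, 4].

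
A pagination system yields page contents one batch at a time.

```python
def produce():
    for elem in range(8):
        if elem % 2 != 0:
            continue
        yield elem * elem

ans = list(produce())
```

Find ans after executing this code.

Step 1: Only yield elem**2 when elem is divisible by 2:
  elem=0: 0 % 2 == 0, yield 0**2 = 0
  elem=2: 2 % 2 == 0, yield 2**2 = 4
  elem=4: 4 % 2 == 0, yield 4**2 = 16
  elem=6: 6 % 2 == 0, yield 6**2 = 36
Therefore ans = [0, 4, 16, 36].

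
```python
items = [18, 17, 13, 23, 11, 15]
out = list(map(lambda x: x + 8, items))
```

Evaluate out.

Step 1: Apply lambda x: x + 8 to each element:
  18 -> 26
  17 -> 25
  13 -> 21
  23 -> 31
  11 -> 19
  15 -> 23
Therefore out = [26, 25, 21, 31, 19, 23].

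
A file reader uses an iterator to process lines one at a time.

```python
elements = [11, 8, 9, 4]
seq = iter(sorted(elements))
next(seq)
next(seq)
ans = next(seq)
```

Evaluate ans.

Step 1: sorted([11, 8, 9, 4]) = [4, 8, 9, 11].
Step 2: Create iterator and skip 2 elements.
Step 3: next() returns 9.
Therefore ans = 9.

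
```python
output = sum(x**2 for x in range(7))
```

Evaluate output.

Step 1: Compute x**2 for each x in range(7):
  x=0: 0**2 = 0
  x=1: 1**2 = 1
  x=2: 2**2 = 4
  x=3: 3**2 = 9
  x=4: 4**2 = 16
  x=5: 5**2 = 25
  x=6: 6**2 = 36
Step 2: sum = 0 + 1 + 4 + 9 + 16 + 25 + 36 = 91.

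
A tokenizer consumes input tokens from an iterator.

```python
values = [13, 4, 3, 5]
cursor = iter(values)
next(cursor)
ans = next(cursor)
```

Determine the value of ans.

Step 1: Create iterator over [13, 4, 3, 5].
Step 2: next() consumes 13.
Step 3: next() returns 4.
Therefore ans = 4.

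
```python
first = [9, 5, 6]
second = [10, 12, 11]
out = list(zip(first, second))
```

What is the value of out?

Step 1: zip pairs elements at same index:
  Index 0: (9, 10)
  Index 1: (5, 12)
  Index 2: (6, 11)
Therefore out = [(9, 10), (5, 12), (6, 11)].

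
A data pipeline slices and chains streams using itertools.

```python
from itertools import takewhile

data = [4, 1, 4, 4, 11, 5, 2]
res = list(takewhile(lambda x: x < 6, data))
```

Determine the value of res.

Step 1: takewhile stops at first element >= 6:
  4 < 6: take
  1 < 6: take
  4 < 6: take
  4 < 6: take
  11 >= 6: stop
Therefore res = [4, 1, 4, 4].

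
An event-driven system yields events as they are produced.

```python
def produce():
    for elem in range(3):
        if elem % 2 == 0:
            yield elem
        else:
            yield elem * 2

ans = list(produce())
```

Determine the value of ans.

Step 1: For each elem in range(3), yield elem if even, else elem*2:
  elem=0 (even): yield 0
  elem=1 (odd): yield 1*2 = 2
  elem=2 (even): yield 2
Therefore ans = [0, 2, 2].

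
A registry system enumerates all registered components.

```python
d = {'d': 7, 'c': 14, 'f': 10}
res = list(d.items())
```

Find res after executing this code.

Step 1: d.items() returns (key, value) pairs in insertion order.
Therefore res = [('d', 7), ('c', 14), ('f', 10)].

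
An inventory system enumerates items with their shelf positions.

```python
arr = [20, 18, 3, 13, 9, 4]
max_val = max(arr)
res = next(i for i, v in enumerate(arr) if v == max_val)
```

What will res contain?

Step 1: max([20, 18, 3, 13, 9, 4]) = 20.
Step 2: Find first index where value == 20:
  Index 0: 20 == 20, found!
Therefore res = 0.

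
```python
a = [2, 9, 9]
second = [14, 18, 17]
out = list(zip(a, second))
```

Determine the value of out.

Step 1: zip pairs elements at same index:
  Index 0: (2, 14)
  Index 1: (9, 18)
  Index 2: (9, 17)
Therefore out = [(2, 14), (9, 18), (9, 17)].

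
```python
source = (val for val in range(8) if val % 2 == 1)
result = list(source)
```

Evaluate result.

Step 1: Filter range(8) keeping only odd values:
  val=0: even, excluded
  val=1: odd, included
  val=2: even, excluded
  val=3: odd, included
  val=4: even, excluded
  val=5: odd, included
  val=6: even, excluded
  val=7: odd, included
Therefore result = [1, 3, 5, 7].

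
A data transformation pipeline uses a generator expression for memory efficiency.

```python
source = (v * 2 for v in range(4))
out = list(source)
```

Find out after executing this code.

Step 1: For each v in range(4), compute v*2:
  v=0: 0*2 = 0
  v=1: 1*2 = 2
  v=2: 2*2 = 4
  v=3: 3*2 = 6
Therefore out = [0, 2, 4, 6].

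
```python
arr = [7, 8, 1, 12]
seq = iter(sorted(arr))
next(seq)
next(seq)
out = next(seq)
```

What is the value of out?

Step 1: sorted([7, 8, 1, 12]) = [1, 7, 8, 12].
Step 2: Create iterator and skip 2 elements.
Step 3: next() returns 8.
Therefore out = 8.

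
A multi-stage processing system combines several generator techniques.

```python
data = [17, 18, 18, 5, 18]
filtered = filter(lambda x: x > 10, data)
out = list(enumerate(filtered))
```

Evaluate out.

Step 1: Filter [17, 18, 18, 5, 18] for > 10: [17, 18, 18, 18].
Step 2: enumerate re-indexes from 0: [(0, 17), (1, 18), (2, 18), (3, 18)].
Therefore out = [(0, 17), (1, 18), (2, 18), (3, 18)].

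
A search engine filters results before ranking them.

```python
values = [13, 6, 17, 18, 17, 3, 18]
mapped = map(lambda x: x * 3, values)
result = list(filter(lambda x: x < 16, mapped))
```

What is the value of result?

Step 1: Map x * 3:
  13 -> 39
  6 -> 18
  17 -> 51
  18 -> 54
  17 -> 51
  3 -> 9
  18 -> 54
Step 2: Filter for < 16:
  39: removed
  18: removed
  51: removed
  54: removed
  51: removed
  9: kept
  54: removed
Therefore result = [9].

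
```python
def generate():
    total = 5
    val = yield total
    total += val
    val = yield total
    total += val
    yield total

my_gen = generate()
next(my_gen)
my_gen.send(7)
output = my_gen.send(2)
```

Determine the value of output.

Step 1: next() -> yield total=5.
Step 2: send(7) -> val=7, total = 5+7 = 12, yield 12.
Step 3: send(2) -> val=2, total = 12+2 = 14, yield 14.
Therefore output = 14.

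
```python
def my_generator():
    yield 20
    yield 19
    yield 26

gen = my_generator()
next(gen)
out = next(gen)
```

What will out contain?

Step 1: my_generator() creates a generator.
Step 2: next(gen) yields 20 (consumed and discarded).
Step 3: next(gen) yields 19, assigned to out.
Therefore out = 19.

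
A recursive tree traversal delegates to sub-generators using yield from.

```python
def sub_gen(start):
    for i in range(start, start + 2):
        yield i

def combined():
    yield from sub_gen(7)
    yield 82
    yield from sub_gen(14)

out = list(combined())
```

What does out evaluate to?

Step 1: combined() delegates to sub_gen(7):
  yield 7
  yield 8
Step 2: yield 82
Step 3: Delegates to sub_gen(14):
  yield 14
  yield 15
Therefore out = [7, 8, 82, 14, 15].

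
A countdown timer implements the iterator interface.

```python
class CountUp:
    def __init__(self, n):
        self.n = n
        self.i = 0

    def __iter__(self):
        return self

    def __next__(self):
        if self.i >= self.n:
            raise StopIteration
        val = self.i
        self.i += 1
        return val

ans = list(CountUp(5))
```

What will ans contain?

Step 1: CountUp(5) creates an iterator counting 0 to 4.
Step 2: list() consumes all values: [0, 1, 2, 3, 4].
Therefore ans = [0, 1, 2, 3, 4].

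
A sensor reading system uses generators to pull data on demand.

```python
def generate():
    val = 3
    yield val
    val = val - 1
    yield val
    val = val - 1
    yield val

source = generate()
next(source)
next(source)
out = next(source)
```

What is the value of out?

Step 1: Trace through generator execution:
  Yield 1: val starts at 3, yield 3
  Yield 2: val = 3 - 1 = 2, yield 2
  Yield 3: val = 2 - 1 = 1, yield 1
Step 2: First next() gets 3, second next() gets the second value, third next() yields 1.
Therefore out = 1.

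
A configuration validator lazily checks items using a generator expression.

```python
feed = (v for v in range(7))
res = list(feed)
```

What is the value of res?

Step 1: Generator expression iterates range(7): [0, 1, 2, 3, 4, 5, 6].
Step 2: list() collects all values.
Therefore res = [0, 1, 2, 3, 4, 5, 6].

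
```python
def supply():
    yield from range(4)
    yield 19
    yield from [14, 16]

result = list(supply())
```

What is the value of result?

Step 1: Trace yields in order:
  yield 0
  yield 1
  yield 2
  yield 3
  yield 19
  yield 14
  yield 16
Therefore result = [0, 1, 2, 3, 19, 14, 16].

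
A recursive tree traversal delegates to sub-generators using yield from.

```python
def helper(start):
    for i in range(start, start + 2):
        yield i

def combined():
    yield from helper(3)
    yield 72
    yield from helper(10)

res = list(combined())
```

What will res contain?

Step 1: combined() delegates to helper(3):
  yield 3
  yield 4
Step 2: yield 72
Step 3: Delegates to helper(10):
  yield 10
  yield 11
Therefore res = [3, 4, 72, 10, 11].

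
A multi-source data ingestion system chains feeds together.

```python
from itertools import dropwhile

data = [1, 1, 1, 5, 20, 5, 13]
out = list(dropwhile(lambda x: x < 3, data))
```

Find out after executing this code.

Step 1: dropwhile drops elements while < 3:
  1 < 3: dropped
  1 < 3: dropped
  1 < 3: dropped
  5: kept (dropping stopped)
Step 2: Remaining elements kept regardless of condition.
Therefore out = [5, 20, 5, 13].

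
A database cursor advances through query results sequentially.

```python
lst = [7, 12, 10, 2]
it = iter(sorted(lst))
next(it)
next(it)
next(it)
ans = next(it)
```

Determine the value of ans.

Step 1: sorted([7, 12, 10, 2]) = [2, 7, 10, 12].
Step 2: Create iterator and skip 3 elements.
Step 3: next() returns 12.
Therefore ans = 12.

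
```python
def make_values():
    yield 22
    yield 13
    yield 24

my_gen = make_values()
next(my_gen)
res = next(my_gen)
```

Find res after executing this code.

Step 1: make_values() creates a generator.
Step 2: next(my_gen) yields 22 (consumed and discarded).
Step 3: next(my_gen) yields 13, assigned to res.
Therefore res = 13.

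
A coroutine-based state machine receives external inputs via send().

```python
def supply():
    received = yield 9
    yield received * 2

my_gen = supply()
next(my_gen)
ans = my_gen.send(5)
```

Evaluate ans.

Step 1: next(my_gen) advances to first yield, producing 9.
Step 2: send(5) resumes, received = 5.
Step 3: yield received * 2 = 5 * 2 = 10.
Therefore ans = 10.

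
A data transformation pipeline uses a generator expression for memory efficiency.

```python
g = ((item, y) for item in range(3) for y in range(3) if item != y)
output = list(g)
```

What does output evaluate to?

Step 1: Nested generator over range(3) x range(3) where item != y:
  (0, 0): excluded (item == y)
  (0, 1): included
  (0, 2): included
  (1, 0): included
  (1, 1): excluded (item == y)
  (1, 2): included
  (2, 0): included
  (2, 1): included
  (2, 2): excluded (item == y)
Therefore output = [(0, 1), (0, 2), (1, 0), (1, 2), (2, 0), (2, 1)].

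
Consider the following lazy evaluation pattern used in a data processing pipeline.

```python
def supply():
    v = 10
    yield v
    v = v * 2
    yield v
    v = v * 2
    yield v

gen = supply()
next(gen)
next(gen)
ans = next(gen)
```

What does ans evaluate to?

Step 1: Trace through generator execution:
  Yield 1: v starts at 10, yield 10
  Yield 2: v = 10 * 2 = 20, yield 20
  Yield 3: v = 20 * 2 = 40, yield 40
Step 2: First next() gets 10, second next() gets the second value, third next() yields 40.
Therefore ans = 40.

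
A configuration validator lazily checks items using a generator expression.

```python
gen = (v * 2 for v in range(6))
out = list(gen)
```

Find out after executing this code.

Step 1: For each v in range(6), compute v*2:
  v=0: 0*2 = 0
  v=1: 1*2 = 2
  v=2: 2*2 = 4
  v=3: 3*2 = 6
  v=4: 4*2 = 8
  v=5: 5*2 = 10
Therefore out = [0, 2, 4, 6, 8, 10].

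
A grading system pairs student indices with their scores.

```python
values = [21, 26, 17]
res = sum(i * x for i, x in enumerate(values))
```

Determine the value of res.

Step 1: Compute i * x for each (i, x) in enumerate([21, 26, 17]):
  i=0, x=21: 0*21 = 0
  i=1, x=26: 1*26 = 26
  i=2, x=17: 2*17 = 34
Step 2: sum = 0 + 26 + 34 = 60.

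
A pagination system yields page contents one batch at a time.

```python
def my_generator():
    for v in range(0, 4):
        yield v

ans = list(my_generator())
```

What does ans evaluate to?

Step 1: The generator yields each value from range(0, 4).
Step 2: list() consumes all yields: [0, 1, 2, 3].
Therefore ans = [0, 1, 2, 3].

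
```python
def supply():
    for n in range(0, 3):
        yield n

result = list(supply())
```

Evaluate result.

Step 1: The generator yields each value from range(0, 3).
Step 2: list() consumes all yields: [0, 1, 2].
Therefore result = [0, 1, 2].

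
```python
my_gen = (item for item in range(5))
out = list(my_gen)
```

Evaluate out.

Step 1: Generator expression iterates range(5): [0, 1, 2, 3, 4].
Step 2: list() collects all values.
Therefore out = [0, 1, 2, 3, 4].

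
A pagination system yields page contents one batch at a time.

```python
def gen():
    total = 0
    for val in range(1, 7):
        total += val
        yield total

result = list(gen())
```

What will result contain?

Step 1: Generator accumulates running sum:
  val=1: total = 1, yield 1
  val=2: total = 3, yield 3
  val=3: total = 6, yield 6
  val=4: total = 10, yield 10
  val=5: total = 15, yield 15
  val=6: total = 21, yield 21
Therefore result = [1, 3, 6, 10, 15, 21].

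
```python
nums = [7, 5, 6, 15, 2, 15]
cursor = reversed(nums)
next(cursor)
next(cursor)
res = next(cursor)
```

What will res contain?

Step 1: reversed([7, 5, 6, 15, 2, 15]) gives iterator: [15, 2, 15, 6, 5, 7].
Step 2: First next() = 15, second next() = 2.
Step 3: Third next() = 15.
Therefore res = 15.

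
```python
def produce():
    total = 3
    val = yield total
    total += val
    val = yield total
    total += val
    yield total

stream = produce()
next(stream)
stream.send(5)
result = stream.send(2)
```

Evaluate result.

Step 1: next() -> yield total=3.
Step 2: send(5) -> val=5, total = 3+5 = 8, yield 8.
Step 3: send(2) -> val=2, total = 8+2 = 10, yield 10.
Therefore result = 10.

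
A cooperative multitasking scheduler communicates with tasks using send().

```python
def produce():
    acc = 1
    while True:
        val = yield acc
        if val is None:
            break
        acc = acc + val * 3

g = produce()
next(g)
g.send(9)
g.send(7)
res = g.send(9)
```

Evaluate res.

Step 1: next() -> yield acc=1.
Step 2: send(9) -> val=9, acc = 1 + 9*3 = 28, yield 28.
Step 3: send(7) -> val=7, acc = 28 + 7*3 = 49, yield 49.
Step 4: send(9) -> val=9, acc = 49 + 9*3 = 76, yield 76.
Therefore res = 76.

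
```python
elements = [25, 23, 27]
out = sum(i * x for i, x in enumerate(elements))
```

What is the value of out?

Step 1: Compute i * x for each (i, x) in enumerate([25, 23, 27]):
  i=0, x=25: 0*25 = 0
  i=1, x=23: 1*23 = 23
  i=2, x=27: 2*27 = 54
Step 2: sum = 0 + 23 + 54 = 77.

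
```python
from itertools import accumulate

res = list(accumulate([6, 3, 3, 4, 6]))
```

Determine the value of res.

Step 1: accumulate computes running sums:
  + 6 = 6
  + 3 = 9
  + 3 = 12
  + 4 = 16
  + 6 = 22
Therefore res = [6, 9, 12, 16, 22].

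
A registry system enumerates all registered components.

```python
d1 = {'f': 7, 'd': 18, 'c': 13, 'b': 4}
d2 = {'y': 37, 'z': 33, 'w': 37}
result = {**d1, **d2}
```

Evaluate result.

Step 1: Merge d1 and d2 (d2 values override on key conflicts).
Step 2: d1 has keys ['f', 'd', 'c', 'b'], d2 has keys ['y', 'z', 'w'].
Therefore result = {'f': 7, 'd': 18, 'c': 13, 'b': 4, 'y': 37, 'z': 33, 'w': 37}.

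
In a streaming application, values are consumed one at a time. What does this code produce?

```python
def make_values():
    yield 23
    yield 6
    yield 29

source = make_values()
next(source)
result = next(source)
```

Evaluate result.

Step 1: make_values() creates a generator.
Step 2: next(source) yields 23 (consumed and discarded).
Step 3: next(source) yields 6, assigned to result.
Therefore result = 6.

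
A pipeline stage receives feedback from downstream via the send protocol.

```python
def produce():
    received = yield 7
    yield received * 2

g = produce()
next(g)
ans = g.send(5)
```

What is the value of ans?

Step 1: next(g) advances to first yield, producing 7.
Step 2: send(5) resumes, received = 5.
Step 3: yield received * 2 = 5 * 2 = 10.
Therefore ans = 10.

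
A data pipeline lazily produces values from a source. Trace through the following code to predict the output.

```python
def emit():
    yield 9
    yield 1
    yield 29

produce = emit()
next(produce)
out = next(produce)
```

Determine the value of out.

Step 1: emit() creates a generator.
Step 2: next(produce) yields 9 (consumed and discarded).
Step 3: next(produce) yields 1, assigned to out.
Therefore out = 1.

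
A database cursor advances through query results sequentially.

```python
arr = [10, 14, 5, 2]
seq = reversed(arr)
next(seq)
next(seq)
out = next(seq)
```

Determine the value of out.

Step 1: reversed([10, 14, 5, 2]) gives iterator: [2, 5, 14, 10].
Step 2: First next() = 2, second next() = 5.
Step 3: Third next() = 14.
Therefore out = 14.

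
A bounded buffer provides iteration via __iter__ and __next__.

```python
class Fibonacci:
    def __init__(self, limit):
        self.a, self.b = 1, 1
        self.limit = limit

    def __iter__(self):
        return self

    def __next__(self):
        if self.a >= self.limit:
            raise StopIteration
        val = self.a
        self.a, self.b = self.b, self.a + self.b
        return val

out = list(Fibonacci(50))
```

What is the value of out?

Step 1: Fibonacci-like sequence (a=1, b=1) until >= 50:
  Yield 1, then a,b = 1,2
  Yield 1, then a,b = 2,3
  Yield 2, then a,b = 3,5
  Yield 3, then a,b = 5,8
  Yield 5, then a,b = 8,13
  Yield 8, then a,b = 13,21
  Yield 13, then a,b = 21,34
  Yield 21, then a,b = 34,55
  Yield 34, then a,b = 55,89
Step 2: 55 >= 50, stop.
Therefore out = [1, 1, 2, 3, 5, 8, 13, 21, 34].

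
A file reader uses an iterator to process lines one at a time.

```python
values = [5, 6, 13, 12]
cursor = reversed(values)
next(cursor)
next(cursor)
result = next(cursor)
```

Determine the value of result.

Step 1: reversed([5, 6, 13, 12]) gives iterator: [12, 13, 6, 5].
Step 2: First next() = 12, second next() = 13.
Step 3: Third next() = 6.
Therefore result = 6.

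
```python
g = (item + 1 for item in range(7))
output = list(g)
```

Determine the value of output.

Step 1: For each item in range(7), compute item+1:
  item=0: 0+1 = 1
  item=1: 1+1 = 2
  item=2: 2+1 = 3
  item=3: 3+1 = 4
  item=4: 4+1 = 5
  item=5: 5+1 = 6
  item=6: 6+1 = 7
Therefore output = [1, 2, 3, 4, 5, 6, 7].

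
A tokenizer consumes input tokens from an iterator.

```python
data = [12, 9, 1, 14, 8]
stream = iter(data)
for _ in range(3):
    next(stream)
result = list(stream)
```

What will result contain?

Step 1: Create iterator over [12, 9, 1, 14, 8].
Step 2: Advance 3 positions (consuming [12, 9, 1]).
Step 3: list() collects remaining elements: [14, 8].
Therefore result = [14, 8].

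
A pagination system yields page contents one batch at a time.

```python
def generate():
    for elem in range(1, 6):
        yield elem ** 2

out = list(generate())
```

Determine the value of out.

Step 1: For each elem in range(1, 6), yield elem**2:
  elem=1: yield 1**2 = 1
  elem=2: yield 2**2 = 4
  elem=3: yield 3**2 = 9
  elem=4: yield 4**2 = 16
  elem=5: yield 5**2 = 25
Therefore out = [1, 4, 9, 16, 25].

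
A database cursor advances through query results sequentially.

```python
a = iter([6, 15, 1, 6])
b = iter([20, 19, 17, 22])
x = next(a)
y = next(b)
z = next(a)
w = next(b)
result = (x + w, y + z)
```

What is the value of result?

Step 1: a iterates [6, 15, 1, 6], b iterates [20, 19, 17, 22].
Step 2: x = next(a) = 6, y = next(b) = 20.
Step 3: z = next(a) = 15, w = next(b) = 19.
Step 4: result = (6 + 19, 20 + 15) = (25, 35).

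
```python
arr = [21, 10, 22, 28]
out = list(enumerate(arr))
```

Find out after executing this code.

Step 1: enumerate pairs each element with its index:
  (0, 21)
  (1, 10)
  (2, 22)
  (3, 28)
Therefore out = [(0, 21), (1, 10), (2, 22), (3, 28)].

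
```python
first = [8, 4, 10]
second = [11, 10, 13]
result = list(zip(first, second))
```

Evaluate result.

Step 1: zip pairs elements at same index:
  Index 0: (8, 11)
  Index 1: (4, 10)
  Index 2: (10, 13)
Therefore result = [(8, 11), (4, 10), (10, 13)].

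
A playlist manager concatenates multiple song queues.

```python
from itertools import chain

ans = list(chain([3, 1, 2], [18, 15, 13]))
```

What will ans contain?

Step 1: chain() concatenates iterables: [3, 1, 2] + [18, 15, 13].
Therefore ans = [3, 1, 2, 18, 15, 13].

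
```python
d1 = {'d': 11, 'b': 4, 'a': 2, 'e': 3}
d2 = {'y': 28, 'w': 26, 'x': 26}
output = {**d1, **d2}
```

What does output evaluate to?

Step 1: Merge d1 and d2 (d2 values override on key conflicts).
Step 2: d1 has keys ['d', 'b', 'a', 'e'], d2 has keys ['y', 'w', 'x'].
Therefore output = {'d': 11, 'b': 4, 'a': 2, 'e': 3, 'y': 28, 'w': 26, 'x': 26}.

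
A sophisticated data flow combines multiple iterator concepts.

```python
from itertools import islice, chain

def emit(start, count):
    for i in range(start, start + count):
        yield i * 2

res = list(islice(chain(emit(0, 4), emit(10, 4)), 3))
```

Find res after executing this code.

Step 1: emit(0, 4) yields [0, 2, 4, 6].
Step 2: emit(10, 4) yields [20, 22, 24, 26].
Step 3: chain concatenates: [0, 2, 4, 6, 20, 22, 24, 26].
Step 4: islice takes first 3: [0, 2, 4].
Therefore res = [0, 2, 4].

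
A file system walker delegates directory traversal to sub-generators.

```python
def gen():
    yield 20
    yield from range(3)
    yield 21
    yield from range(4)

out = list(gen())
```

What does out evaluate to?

Step 1: Trace yields in order:
  yield 20
  yield 0
  yield 1
  yield 2
  yield 21
  yield 0
  yield 1
  yield 2
  yield 3
Therefore out = [20, 0, 1, 2, 21, 0, 1, 2, 3].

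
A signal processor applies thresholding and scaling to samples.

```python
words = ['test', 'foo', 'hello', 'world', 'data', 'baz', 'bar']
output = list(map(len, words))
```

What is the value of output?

Step 1: Map len() to each word:
  'test' -> 4
  'foo' -> 3
  'hello' -> 5
  'world' -> 5
  'data' -> 4
  'baz' -> 3
  'bar' -> 3
Therefore output = [4, 3, 5, 5, 4, 3, 3].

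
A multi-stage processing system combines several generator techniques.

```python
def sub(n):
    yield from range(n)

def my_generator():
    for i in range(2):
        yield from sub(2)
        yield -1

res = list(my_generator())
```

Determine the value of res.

Step 1: For each i in range(2):
  i=0: yield from sub(2) -> [0, 1], then yield -1
  i=1: yield from sub(2) -> [0, 1], then yield -1
Therefore res = [0, 1, -1, 0, 1, -1].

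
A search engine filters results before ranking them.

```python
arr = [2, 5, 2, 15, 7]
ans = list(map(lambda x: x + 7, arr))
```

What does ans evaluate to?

Step 1: Apply lambda x: x + 7 to each element:
  2 -> 9
  5 -> 12
  2 -> 9
  15 -> 22
  7 -> 14
Therefore ans = [9, 12, 9, 22, 14].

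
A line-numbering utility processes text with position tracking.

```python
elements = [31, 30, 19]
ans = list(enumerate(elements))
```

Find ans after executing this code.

Step 1: enumerate pairs each element with its index:
  (0, 31)
  (1, 30)
  (2, 19)
Therefore ans = [(0, 31), (1, 30), (2, 19)].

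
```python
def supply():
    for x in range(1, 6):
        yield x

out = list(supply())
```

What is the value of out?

Step 1: The generator yields each value from range(1, 6).
Step 2: list() consumes all yields: [1, 2, 3, 4, 5].
Therefore out = [1, 2, 3, 4, 5].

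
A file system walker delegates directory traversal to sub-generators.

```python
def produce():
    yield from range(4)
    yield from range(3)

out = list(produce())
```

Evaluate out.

Step 1: Trace yields in order:
  yield 0
  yield 1
  yield 2
  yield 3
  yield 0
  yield 1
  yield 2
Therefore out = [0, 1, 2, 3, 0, 1, 2].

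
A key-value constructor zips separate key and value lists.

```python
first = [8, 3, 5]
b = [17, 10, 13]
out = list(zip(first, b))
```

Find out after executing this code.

Step 1: zip pairs elements at same index:
  Index 0: (8, 17)
  Index 1: (3, 10)
  Index 2: (5, 13)
Therefore out = [(8, 17), (3, 10), (5, 13)].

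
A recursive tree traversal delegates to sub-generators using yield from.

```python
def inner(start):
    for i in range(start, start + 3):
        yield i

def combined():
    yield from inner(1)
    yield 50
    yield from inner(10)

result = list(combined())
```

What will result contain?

Step 1: combined() delegates to inner(1):
  yield 1
  yield 2
  yield 3
Step 2: yield 50
Step 3: Delegates to inner(10):
  yield 10
  yield 11
  yield 12
Therefore result = [1, 2, 3, 50, 10, 11, 12].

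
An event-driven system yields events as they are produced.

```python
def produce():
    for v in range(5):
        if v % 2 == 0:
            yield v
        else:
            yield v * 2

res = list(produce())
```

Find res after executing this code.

Step 1: For each v in range(5), yield v if even, else v*2:
  v=0 (even): yield 0
  v=1 (odd): yield 1*2 = 2
  v=2 (even): yield 2
  v=3 (odd): yield 3*2 = 6
  v=4 (even): yield 4
Therefore res = [0, 2, 2, 6, 4].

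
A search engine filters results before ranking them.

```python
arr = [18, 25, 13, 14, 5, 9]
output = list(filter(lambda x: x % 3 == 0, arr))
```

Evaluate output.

Step 1: Filter elements divisible by 3:
  18 % 3 = 0: kept
  25 % 3 = 1: removed
  13 % 3 = 1: removed
  14 % 3 = 2: removed
  5 % 3 = 2: removed
  9 % 3 = 0: kept
Therefore output = [18, 9].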